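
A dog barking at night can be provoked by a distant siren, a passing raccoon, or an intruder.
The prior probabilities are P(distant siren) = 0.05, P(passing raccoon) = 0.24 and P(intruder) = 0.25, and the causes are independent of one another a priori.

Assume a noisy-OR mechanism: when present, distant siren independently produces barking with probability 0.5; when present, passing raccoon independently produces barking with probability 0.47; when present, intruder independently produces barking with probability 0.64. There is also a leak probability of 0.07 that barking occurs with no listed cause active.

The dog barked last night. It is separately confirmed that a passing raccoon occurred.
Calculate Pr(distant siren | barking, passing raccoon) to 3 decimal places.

Pr(distant siren | barking, passing raccoon) ≈ 0.066

Under noisy-OR, P(barking | causes) = 1 − (1−0.07)·∏(1−qᵢ) over the active causes.
By total probability over the 4 (distant siren, intruder) configurations:
  P(barking | passing raccoon) = 0.5071·0.95·0.75 + 0.822556·0.95·0.25 + 0.75355·0.05·0.75 + 0.911278·0.05·0.25
        = 0.361309 + 0.195357 + 0.028258 + 0.011391 = 0.596315
Configurations with distant siren contribute 0.039649, so
  P(distant siren | barking, passing raccoon) = 0.039649 / 0.596315 ≈ 0.066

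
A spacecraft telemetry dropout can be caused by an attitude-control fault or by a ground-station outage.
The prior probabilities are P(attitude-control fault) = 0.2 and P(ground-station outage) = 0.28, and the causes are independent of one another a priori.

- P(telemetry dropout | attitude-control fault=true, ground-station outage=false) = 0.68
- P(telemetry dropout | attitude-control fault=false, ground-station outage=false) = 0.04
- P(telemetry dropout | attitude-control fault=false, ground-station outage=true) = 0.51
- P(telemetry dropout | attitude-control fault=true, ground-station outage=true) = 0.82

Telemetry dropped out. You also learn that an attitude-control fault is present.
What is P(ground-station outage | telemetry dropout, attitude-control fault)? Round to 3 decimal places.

P(telemetry dropout | attitude-control fault) = 0.68×0.72 + 0.82×0.28 = 0.489600 + 0.229600 = 0.719200
Restricting to configurations with ground-station outage present: 0.82×0.28 = 0.229600.
P(ground-station outage | telemetry dropout, attitude-control fault) = 0.229600 / 0.719200 ≈ 0.319

P(ground-station outage | telemetry dropout, attitude-control fault) ≈ 0.319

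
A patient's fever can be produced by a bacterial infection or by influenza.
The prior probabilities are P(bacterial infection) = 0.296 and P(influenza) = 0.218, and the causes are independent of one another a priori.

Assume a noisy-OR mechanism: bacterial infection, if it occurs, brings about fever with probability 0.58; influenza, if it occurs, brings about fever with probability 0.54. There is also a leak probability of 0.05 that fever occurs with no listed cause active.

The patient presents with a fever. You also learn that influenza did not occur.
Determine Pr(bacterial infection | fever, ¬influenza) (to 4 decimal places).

Pr(bacterial infection | fever, ¬influenza) ≈ 0.8348

Under noisy-OR, P(fever | causes) = 1 − (1−0.05)·∏(1−qᵢ) over the active causes.
By total probability over both values of bacterial infection:
  P(fever | ¬influenza) = 0.05*0.704 + 0.601*0.296
        = 0.035200 + 0.177896 = 0.213096
The terms with bacterial infection present sum to 0.177896, so
  P(bacterial infection | fever, ¬influenza) = 0.177896 / 0.213096 ≈ 0.8348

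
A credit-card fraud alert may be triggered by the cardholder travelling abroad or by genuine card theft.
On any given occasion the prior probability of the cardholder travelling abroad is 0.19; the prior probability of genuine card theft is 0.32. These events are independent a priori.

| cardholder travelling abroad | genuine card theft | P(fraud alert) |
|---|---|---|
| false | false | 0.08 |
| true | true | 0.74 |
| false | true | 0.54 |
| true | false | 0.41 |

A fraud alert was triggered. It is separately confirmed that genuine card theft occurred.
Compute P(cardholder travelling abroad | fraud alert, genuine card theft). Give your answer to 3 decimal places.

Numerator (weight on configurations with cardholder travelling abroad): 0.74·0.19 = 0.140600
Denominator P(fraud alert | genuine card theft): 0.54·0.81 + 0.74·0.19 = 0.578000
P(cardholder travelling abroad | fraud alert, genuine card theft) = 0.140600/0.578000 ≈ 0.243

P(cardholder travelling abroad | fraud alert, genuine card theft) ≈ 0.243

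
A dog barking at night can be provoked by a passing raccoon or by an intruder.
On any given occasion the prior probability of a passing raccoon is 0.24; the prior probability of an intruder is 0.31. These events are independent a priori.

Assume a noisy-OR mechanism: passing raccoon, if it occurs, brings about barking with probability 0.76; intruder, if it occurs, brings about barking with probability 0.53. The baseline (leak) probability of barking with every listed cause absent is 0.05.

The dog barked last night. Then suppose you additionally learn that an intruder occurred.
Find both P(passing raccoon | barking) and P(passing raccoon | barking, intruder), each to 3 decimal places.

Under noisy-OR, P(barking | causes) = 1 − (1−0.05)·∏(1−qᵢ) over the active causes.
P(barking) = 0.05*0.76*0.69 + 0.5535*0.76*0.31 + 0.772*0.24*0.69 + 0.89284*0.24*0.31 = 0.026220 + 0.130405 + 0.127843 + 0.066427 = 0.350895
Restricting to configurations with passing raccoon present: 0.127843 + 0.066427 = 0.194270.
Hence the posterior is 0.194270/0.350895 ≈ 0.554.

With the extra evidence:
Enumerate both values of passing raccoon and weight by the priors:
  P(barking | intruder) = 0.5535×0.76 + 0.89284×0.24
        = 0.420660 + 0.214282 = 0.634942
The terms with passing raccoon present sum to 0.214282, so
  P(passing raccoon | barking, intruder) = 0.214282 / 0.634942 ≈ 0.337

P(passing raccoon | barking) ≈ 0.554; P(passing raccoon | barking, intruder) ≈ 0.337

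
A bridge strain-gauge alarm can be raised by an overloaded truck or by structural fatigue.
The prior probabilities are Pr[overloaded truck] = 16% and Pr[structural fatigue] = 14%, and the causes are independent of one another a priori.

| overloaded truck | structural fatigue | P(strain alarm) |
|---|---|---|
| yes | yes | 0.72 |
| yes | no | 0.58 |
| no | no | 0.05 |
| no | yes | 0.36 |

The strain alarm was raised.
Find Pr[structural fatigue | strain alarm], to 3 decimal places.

P(strain alarm) = 0.05×0.84×0.86 + 0.36×0.84×0.14 + 0.58×0.16×0.86 + 0.72×0.16×0.14 = 0.036120 + 0.042336 + 0.079808 + 0.016128 = 0.174392
Restricting to configurations with structural fatigue present: 0.042336 + 0.016128 = 0.058464.
Hence the posterior is 0.058464/0.174392 ≈ 0.335.

Pr[structural fatigue | strain alarm] ≈ 0.335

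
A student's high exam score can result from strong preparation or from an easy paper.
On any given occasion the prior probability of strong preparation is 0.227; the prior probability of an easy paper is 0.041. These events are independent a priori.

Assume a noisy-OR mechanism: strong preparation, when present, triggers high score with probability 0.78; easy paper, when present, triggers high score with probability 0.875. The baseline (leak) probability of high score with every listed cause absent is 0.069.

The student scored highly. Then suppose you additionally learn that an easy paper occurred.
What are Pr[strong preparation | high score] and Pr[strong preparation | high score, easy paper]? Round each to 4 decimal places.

Under noisy-OR, P(high score | causes) = 1 − (1−0.069)·∏(1−qᵢ) over the active causes.
By total probability over the 4 (strong preparation, easy paper) configurations:
  P(high score) = 0.069×0.773×0.959 + 0.883625×0.773×0.041 + 0.79518×0.227×0.959 + 0.974398×0.227×0.041
        = 0.051150 + 0.028005 + 0.173105 + 0.009069 = 0.261329
Keeping only the strong preparation-present terms gives 0.182174, so
  P(strong preparation | high score) = 0.182174 / 0.261329 ≈ 0.6971

With the extra evidence:
For the numerator, keep only strong preparation=true terms: 0.974398*0.227 = 0.221188
Normalizer over all consistent configurations: 0.883625*0.773 + 0.974398*0.227 = 0.904230
Posterior = 0.221188 / 0.904230 ≈ 0.2446

Pr[strong preparation | high score] ≈ 0.6971; Pr[strong preparation | high score, easy paper] ≈ 0.2446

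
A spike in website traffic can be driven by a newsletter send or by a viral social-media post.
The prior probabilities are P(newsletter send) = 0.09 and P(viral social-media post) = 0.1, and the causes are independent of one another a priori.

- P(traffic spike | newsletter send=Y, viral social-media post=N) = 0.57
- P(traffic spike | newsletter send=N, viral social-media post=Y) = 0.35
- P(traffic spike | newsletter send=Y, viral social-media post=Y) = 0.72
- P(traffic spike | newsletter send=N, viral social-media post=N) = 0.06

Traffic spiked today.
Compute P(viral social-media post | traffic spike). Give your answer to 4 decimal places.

Weight on viral social-media post=true, given the evidence: 0.031850 + 0.006480 = 0.038330
Denominator P(traffic spike): 0.06*0.91*0.9 + 0.35*0.91*0.1 + 0.57*0.09*0.9 + 0.72*0.09*0.1 = 0.133640
P(viral social-media post | traffic spike) = 0.038330/0.133640 ≈ 0.2868

P(viral social-media post | traffic spike) ≈ 0.2868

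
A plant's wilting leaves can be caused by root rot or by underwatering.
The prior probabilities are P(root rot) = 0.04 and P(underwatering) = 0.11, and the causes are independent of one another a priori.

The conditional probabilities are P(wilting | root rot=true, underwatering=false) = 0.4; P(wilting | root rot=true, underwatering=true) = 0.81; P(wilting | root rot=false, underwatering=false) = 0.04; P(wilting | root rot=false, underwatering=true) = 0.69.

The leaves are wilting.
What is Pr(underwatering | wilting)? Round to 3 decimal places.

By total probability over the 4 (root rot, underwatering) configurations:
  P(wilting) = 0.04*0.96*0.89 + 0.69*0.96*0.11 + 0.4*0.04*0.89 + 0.81*0.04*0.11
        = 0.034176 + 0.072864 + 0.014240 + 0.003564 = 0.124844
Configurations with underwatering contribute 0.076428, so
  P(underwatering | wilting) = 0.076428 / 0.124844 ≈ 0.612

Pr(underwatering | wilting) ≈ 0.612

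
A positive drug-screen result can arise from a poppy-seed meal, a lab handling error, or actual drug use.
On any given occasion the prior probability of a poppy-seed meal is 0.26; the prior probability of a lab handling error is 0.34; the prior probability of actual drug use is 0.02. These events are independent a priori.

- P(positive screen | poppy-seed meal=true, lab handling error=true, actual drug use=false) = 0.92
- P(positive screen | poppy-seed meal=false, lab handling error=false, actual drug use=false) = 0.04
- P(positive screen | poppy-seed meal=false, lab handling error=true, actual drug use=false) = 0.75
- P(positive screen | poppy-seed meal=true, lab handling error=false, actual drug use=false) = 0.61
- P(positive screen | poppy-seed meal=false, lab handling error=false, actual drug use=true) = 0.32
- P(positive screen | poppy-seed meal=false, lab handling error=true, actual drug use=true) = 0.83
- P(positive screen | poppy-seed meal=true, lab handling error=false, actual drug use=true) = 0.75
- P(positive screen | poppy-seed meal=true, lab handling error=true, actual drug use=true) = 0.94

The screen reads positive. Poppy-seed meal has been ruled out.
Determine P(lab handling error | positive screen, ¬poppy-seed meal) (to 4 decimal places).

P(lab handling error | positive screen, ¬poppy-seed meal) ≈ 0.8946

By total probability over the 4 (lab handling error, actual drug use) configurations:
  P(positive screen | ¬poppy-seed meal) = 0.04*0.66*0.98 + 0.32*0.66*0.02 + 0.75*0.34*0.98 + 0.83*0.34*0.02
        = 0.025872 + 0.004224 + 0.249900 + 0.005644 = 0.285640
The terms with lab handling error present sum to 0.255544, so
  P(lab handling error | positive screen, ¬poppy-seed meal) = 0.255544 / 0.285640 ≈ 0.8946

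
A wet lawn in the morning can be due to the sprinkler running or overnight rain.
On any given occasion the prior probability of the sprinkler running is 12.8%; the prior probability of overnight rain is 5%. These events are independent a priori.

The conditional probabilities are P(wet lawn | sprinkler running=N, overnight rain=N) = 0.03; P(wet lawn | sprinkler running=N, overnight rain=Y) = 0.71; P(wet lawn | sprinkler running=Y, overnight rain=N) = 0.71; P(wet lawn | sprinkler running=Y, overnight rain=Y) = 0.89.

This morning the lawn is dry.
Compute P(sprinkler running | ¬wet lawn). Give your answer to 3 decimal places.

P(sprinkler running | ¬wet lawn) ≈ 0.042

Enumerate the 4 (sprinkler running, overnight rain) configurations and weight by the priors:
  P(¬wet lawn) = 0.97×0.872×0.95 + 0.29×0.872×0.05 + 0.29×0.128×0.95 + 0.11×0.128×0.05
        = 0.803548 + 0.012644 + 0.035264 + 0.000704 = 0.852160
Configurations with sprinkler running contribute 0.035968, so
  P(sprinkler running | ¬wet lawn) = 0.035968 / 0.852160 ≈ 0.042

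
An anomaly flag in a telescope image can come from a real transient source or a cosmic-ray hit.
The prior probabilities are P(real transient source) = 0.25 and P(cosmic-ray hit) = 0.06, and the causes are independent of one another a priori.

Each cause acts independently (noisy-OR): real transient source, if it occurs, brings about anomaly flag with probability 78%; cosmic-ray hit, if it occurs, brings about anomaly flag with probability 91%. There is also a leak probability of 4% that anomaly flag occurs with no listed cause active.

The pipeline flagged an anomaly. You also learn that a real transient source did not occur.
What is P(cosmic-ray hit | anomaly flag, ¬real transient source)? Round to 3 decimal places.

Under noisy-OR, P(anomaly flag | causes) = 1 − (1−0.04)·∏(1−qᵢ) over the active causes.
Sum P(anomaly flag|·) weighted by the priors over both values of cosmic-ray hit:
  P(anomaly flag | ¬real transient source) = 0.04*0.94 + 0.9136*0.06
        = 0.037600 + 0.054816 = 0.092416
The terms with cosmic-ray hit present sum to 0.054816, so
  P(cosmic-ray hit | anomaly flag, ¬real transient source) = 0.054816 / 0.092416 ≈ 0.593

P(cosmic-ray hit | anomaly flag, ¬real transient source) ≈ 0.593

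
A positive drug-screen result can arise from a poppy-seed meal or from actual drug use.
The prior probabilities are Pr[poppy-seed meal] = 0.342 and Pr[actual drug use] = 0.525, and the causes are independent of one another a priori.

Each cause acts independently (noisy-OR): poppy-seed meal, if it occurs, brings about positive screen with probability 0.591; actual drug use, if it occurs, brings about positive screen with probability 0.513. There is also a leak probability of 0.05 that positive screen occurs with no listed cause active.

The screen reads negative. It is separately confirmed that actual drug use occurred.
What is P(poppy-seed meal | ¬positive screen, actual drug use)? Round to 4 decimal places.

P(poppy-seed meal | ¬positive screen, actual drug use) ≈ 0.1753

Under noisy-OR, P(positive screen | causes) = 1 − (1−0.05)·∏(1−qᵢ) over the active causes.
Enumerate both values of poppy-seed meal and weight by the priors:
  P(¬positive screen | actual drug use) = 0.46265×0.658 + 0.189224×0.342
        = 0.304424 + 0.064715 = 0.369139
Configurations with poppy-seed meal contribute 0.064715, so
  P(poppy-seed meal | ¬positive screen, actual drug use) = 0.064715 / 0.369139 ≈ 0.1753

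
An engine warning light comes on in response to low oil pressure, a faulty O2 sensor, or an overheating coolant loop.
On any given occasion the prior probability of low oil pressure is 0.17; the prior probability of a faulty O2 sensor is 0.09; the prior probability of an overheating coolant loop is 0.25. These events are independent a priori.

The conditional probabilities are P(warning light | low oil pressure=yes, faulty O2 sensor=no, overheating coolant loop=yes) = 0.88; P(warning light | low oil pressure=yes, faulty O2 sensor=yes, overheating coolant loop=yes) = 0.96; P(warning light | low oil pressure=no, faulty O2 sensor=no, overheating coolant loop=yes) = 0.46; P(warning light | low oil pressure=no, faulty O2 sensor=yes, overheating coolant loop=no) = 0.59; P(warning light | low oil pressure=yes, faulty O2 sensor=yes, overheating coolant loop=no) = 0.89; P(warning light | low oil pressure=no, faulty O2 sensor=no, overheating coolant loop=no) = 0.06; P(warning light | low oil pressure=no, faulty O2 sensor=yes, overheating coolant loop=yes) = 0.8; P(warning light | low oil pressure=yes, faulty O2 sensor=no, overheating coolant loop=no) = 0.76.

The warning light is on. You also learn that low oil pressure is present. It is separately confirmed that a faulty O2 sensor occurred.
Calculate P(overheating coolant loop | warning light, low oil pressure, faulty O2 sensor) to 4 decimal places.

P(overheating coolant loop | warning light, low oil pressure, faulty O2 sensor) ≈ 0.2645

Numerator (weight on configurations with overheating coolant loop): 0.96·0.25 = 0.240000
Denominator P(warning light | low oil pressure, faulty O2 sensor): 0.89·0.75 + 0.96·0.25 = 0.907500
P(overheating coolant loop | warning light, low oil pressure, faulty O2 sensor) = 0.240000/0.907500 ≈ 0.2645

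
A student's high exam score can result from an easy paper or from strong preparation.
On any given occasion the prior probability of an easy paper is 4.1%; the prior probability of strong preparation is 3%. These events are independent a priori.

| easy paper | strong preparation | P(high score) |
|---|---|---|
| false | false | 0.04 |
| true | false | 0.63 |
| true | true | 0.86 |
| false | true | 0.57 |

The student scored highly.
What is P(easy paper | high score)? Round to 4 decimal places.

P(easy paper | high score) ≈ 0.3276

By total probability over the 4 (easy paper, strong preparation) configurations:
  P(high score) = 0.04·0.959·0.97 + 0.57·0.959·0.03 + 0.63·0.041·0.97 + 0.86·0.041·0.03
        = 0.037209 + 0.016399 + 0.025055 + 0.001058 = 0.079721
Keeping only the easy paper-present terms gives 0.026113, so
  P(easy paper | high score) = 0.026113 / 0.079721 ≈ 0.3276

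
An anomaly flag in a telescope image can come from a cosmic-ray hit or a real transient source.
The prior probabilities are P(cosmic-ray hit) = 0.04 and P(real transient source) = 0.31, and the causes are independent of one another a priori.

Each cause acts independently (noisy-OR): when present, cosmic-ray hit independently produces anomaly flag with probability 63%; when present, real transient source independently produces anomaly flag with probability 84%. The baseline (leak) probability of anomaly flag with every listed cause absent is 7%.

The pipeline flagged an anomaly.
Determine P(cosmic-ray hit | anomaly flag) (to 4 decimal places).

Under noisy-OR, P(anomaly flag | causes) = 1 − (1−0.07)·∏(1−qᵢ) over the active causes.
P(anomaly flag) = 0.07*0.96*0.69 + 0.8512*0.96*0.31 + 0.6559*0.04*0.69 + 0.944944*0.04*0.31 = 0.046368 + 0.253317 + 0.018103 + 0.011717 = 0.329505
Of this, 0.029820 comes from 0.018103 + 0.011717 (the cosmic-ray hit=true cases).
P(cosmic-ray hit | anomaly flag) = 0.029820 / 0.329505 ≈ 0.0905

P(cosmic-ray hit | anomaly flag) ≈ 0.0905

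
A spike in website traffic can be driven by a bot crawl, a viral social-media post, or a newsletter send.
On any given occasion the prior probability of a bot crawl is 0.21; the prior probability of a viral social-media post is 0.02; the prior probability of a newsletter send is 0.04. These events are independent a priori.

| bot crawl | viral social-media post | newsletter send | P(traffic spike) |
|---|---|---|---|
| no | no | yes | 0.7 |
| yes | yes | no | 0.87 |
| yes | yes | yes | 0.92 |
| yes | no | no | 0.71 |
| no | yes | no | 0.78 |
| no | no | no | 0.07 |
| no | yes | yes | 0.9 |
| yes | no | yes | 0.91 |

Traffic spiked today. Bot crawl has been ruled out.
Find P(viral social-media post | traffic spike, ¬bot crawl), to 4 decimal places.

P(viral social-media post | traffic spike, ¬bot crawl) ≈ 0.1440

Sum P(traffic spike|·) weighted by the priors over the 4 (viral social-media post, newsletter send) configurations:
  P(traffic spike | ¬bot crawl) = 0.07*0.98*0.96 + 0.7*0.98*0.04 + 0.78*0.02*0.96 + 0.9*0.02*0.04
        = 0.065856 + 0.027440 + 0.014976 + 0.000720 = 0.108992
The terms with viral social-media post present sum to 0.015696, so
  P(viral social-media post | traffic spike, ¬bot crawl) = 0.015696 / 0.108992 ≈ 0.1440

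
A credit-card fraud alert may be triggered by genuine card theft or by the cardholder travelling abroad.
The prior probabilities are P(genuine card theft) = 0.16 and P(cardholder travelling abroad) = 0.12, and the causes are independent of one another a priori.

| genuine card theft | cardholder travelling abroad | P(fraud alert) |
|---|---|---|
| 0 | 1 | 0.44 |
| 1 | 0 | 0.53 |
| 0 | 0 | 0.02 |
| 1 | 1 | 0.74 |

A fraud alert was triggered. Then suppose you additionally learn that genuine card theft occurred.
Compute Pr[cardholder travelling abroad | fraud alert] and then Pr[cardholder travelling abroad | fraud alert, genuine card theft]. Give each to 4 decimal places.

For the numerator, keep only cardholder travelling abroad=true terms: 0.044352 + 0.014208 = 0.058560
Denominator P(fraud alert): 0.02*0.84*0.88 + 0.44*0.84*0.12 + 0.53*0.16*0.88 + 0.74*0.16*0.12 = 0.147968
P(cardholder travelling abroad | fraud alert) = 0.058560/0.147968 ≈ 0.3958

With the extra evidence:
Numerator (weight on configurations with cardholder travelling abroad): 0.74×0.12 = 0.088800
Normalizer over all consistent configurations: 0.53×0.88 + 0.74×0.12 = 0.555200
P(cardholder travelling abroad | fraud alert, genuine card theft) = 0.088800/0.555200 ≈ 0.1599

Pr[cardholder travelling abroad | fraud alert] ≈ 0.3958; Pr[cardholder travelling abroad | fraud alert, genuine card theft] ≈ 0.1599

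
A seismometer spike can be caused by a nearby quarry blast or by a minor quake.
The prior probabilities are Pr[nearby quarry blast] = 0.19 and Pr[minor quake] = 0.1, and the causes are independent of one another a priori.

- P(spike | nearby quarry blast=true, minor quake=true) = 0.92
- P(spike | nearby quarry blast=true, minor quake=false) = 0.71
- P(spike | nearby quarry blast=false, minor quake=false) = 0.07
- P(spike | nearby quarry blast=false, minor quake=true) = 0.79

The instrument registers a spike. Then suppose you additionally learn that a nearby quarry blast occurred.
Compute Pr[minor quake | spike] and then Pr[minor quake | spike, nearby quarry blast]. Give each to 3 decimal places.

Pr[minor quake | spike] ≈ 0.321; Pr[minor quake | spike, nearby quarry blast] ≈ 0.126

P(spike) = 0.07·0.81·0.9 + 0.79·0.81·0.1 + 0.71·0.19·0.9 + 0.92·0.19·0.1 = 0.051030 + 0.063990 + 0.121410 + 0.017480 = 0.253910
Restricting to configurations with minor quake present: 0.063990 + 0.017480 = 0.081470.
P(minor quake | spike) = 0.081470 / 0.253910 ≈ 0.321

Now also conditioning on nearby quarry blast=true:
P(spike | nearby quarry blast) = 0.71*0.9 + 0.92*0.1 = 0.639000 + 0.092000 = 0.731000
Restricting to configurations with minor quake present: 0.92*0.1 = 0.092000.
P(minor quake | spike, nearby quarry blast) = 0.092000 / 0.731000 ≈ 0.126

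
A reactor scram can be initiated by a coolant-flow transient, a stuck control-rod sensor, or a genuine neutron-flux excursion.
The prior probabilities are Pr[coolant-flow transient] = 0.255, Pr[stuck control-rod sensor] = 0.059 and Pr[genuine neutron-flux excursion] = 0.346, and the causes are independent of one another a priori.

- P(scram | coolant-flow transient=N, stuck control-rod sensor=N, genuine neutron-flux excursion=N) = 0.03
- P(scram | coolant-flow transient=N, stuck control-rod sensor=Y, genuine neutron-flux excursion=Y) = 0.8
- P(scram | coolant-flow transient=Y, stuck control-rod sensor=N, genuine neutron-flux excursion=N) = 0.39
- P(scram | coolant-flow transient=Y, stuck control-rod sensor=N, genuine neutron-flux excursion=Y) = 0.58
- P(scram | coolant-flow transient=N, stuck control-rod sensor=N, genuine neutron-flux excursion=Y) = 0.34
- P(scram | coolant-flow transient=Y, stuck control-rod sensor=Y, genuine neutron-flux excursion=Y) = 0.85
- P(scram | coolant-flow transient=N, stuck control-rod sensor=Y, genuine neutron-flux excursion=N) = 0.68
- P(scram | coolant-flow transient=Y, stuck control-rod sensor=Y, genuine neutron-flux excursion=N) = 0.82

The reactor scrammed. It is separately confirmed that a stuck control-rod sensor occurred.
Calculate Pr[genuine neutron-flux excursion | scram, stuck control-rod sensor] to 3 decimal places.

Pr[genuine neutron-flux excursion | scram, stuck control-rod sensor] ≈ 0.375

Numerator (weight on configurations with genuine neutron-flux excursion): 0.206216 + 0.074995 = 0.281211
The normalizing constant is 0.68*0.745*0.654 + 0.8*0.745*0.346 + 0.82*0.255*0.654 + 0.85*0.255*0.346 = 0.749278
Posterior = 0.281211 / 0.749278 ≈ 0.375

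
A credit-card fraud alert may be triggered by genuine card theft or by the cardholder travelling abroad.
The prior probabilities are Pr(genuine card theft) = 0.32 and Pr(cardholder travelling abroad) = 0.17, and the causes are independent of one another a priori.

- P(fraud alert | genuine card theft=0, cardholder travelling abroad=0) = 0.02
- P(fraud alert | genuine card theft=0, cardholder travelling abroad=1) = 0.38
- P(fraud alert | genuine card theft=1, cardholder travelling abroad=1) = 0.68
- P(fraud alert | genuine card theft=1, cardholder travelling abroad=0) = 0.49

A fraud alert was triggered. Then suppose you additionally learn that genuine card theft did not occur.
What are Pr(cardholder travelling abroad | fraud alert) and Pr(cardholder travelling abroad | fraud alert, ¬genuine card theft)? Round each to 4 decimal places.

P(fraud alert) = 0.02·0.68·0.83 + 0.38·0.68·0.17 + 0.49·0.32·0.83 + 0.68·0.32·0.17 = 0.011288 + 0.043928 + 0.130144 + 0.036992 = 0.222352
Of this, 0.080920 comes from 0.043928 + 0.036992 (the cardholder travelling abroad=true cases).
Hence the posterior is 0.080920/0.222352 ≈ 0.3639.

With the extra evidence:
By total probability over both values of cardholder travelling abroad:
  P(fraud alert | ¬genuine card theft) = 0.02*0.83 + 0.38*0.17
        = 0.016600 + 0.064600 = 0.081200
Configurations with cardholder travelling abroad contribute 0.064600, so
  P(cardholder travelling abroad | fraud alert, ¬genuine card theft) = 0.064600 / 0.081200 ≈ 0.7956
Ruling out genuine card theft raises the posterior on cardholder travelling abroad — the flip side of explaining away.

Pr(cardholder travelling abroad | fraud alert) ≈ 0.3639; Pr(cardholder travelling abroad | fraud alert, ¬genuine card theft) ≈ 0.7956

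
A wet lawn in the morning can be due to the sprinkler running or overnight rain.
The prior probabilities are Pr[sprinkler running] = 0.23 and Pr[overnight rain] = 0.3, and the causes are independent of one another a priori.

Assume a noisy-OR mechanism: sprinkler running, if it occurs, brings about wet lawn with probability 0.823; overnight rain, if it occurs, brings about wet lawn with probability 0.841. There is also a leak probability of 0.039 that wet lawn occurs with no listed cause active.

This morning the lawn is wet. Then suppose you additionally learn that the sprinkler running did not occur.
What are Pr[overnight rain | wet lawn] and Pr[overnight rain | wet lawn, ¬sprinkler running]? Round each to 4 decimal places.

Pr[overnight rain | wet lawn] ≈ 0.6296; Pr[overnight rain | wet lawn, ¬sprinkler running] ≈ 0.9030

Under noisy-OR, P(wet lawn | causes) = 1 − (1−0.039)·∏(1−qᵢ) over the active causes.
Sum P(wet lawn|·) weighted by the priors over the 4 (sprinkler running, overnight rain) configurations:
  P(wet lawn) = 0.039·0.77·0.7 + 0.847201·0.77·0.3 + 0.829903·0.23·0.7 + 0.972955·0.23·0.3
        = 0.021021 + 0.195703 + 0.133614 + 0.067134 = 0.417472
Configurations with overnight rain contribute 0.262837, so
  P(overnight rain | wet lawn) = 0.262837 / 0.417472 ≈ 0.6296

Now condition on the additional information:
Sum P(wet lawn|·) weighted by the priors over both values of overnight rain:
  P(wet lawn | ¬sprinkler running) = 0.039*0.7 + 0.847201*0.3
        = 0.027300 + 0.254160 = 0.281460
Configurations with overnight rain contribute 0.254160, so
  P(overnight rain | wet lawn, ¬sprinkler running) = 0.254160 / 0.281460 ≈ 0.9030
With sprinkler running excluded, overnight rain must carry more of the explanatory weight for the wet lawn.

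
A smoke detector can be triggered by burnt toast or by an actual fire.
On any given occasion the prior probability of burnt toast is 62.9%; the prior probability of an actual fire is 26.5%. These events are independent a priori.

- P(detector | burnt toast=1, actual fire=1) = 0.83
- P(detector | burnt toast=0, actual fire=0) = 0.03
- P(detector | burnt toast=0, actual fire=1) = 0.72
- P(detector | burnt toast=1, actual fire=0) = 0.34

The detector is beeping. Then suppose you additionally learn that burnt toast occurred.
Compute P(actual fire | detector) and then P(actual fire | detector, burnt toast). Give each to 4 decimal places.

P(actual fire | detector) ≈ 0.5584; P(actual fire | detector, burnt toast) ≈ 0.4681

Numerator (weight on configurations with actual fire): 0.070787 + 0.138349 = 0.209136
Denominator P(detector): 0.03*0.371*0.735 + 0.72*0.371*0.265 + 0.34*0.629*0.735 + 0.83*0.629*0.265 = 0.374504
P(actual fire | detector) = 0.209136/0.374504 ≈ 0.5584

Now condition on the additional information:
Enumerate both values of actual fire and weight by the priors:
  P(detector | burnt toast) = 0.34×0.735 + 0.83×0.265
        = 0.249900 + 0.219950 = 0.469850
The terms with actual fire present sum to 0.219950, so
  P(actual fire | detector, burnt toast) = 0.219950 / 0.469850 ≈ 0.4681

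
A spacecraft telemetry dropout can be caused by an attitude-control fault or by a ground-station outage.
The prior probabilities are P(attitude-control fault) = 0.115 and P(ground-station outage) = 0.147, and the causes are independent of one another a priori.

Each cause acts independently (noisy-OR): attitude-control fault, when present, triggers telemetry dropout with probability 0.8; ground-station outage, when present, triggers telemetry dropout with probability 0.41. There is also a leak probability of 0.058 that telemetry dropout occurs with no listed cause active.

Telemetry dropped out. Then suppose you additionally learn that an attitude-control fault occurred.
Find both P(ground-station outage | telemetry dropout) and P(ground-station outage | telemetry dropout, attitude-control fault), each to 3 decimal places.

Under noisy-OR, P(telemetry dropout | causes) = 1 − (1−0.058)·∏(1−qᵢ) over the active causes.
For the numerator, keep only ground-station outage=true terms: 0.057791 + 0.015026 = 0.072817
Denominator P(telemetry dropout): 0.058*0.885*0.853 + 0.44422*0.885*0.147 + 0.8116*0.115*0.853 + 0.888844*0.115*0.147 = 0.196215
P(ground-station outage | telemetry dropout) = 0.072817/0.196215 ≈ 0.371

Now also conditioning on attitude-control fault=true:
P(telemetry dropout | attitude-control fault) = 0.8116·0.853 + 0.888844·0.147 = 0.692295 + 0.130660 = 0.822955
Of this, 0.130660 comes from 0.888844·0.147 (the ground-station outage=true cases).
Hence the posterior is 0.130660/0.822955 ≈ 0.159.
The drop from 0.371 to 0.159 is the explaining-away (discounting) effect.

P(ground-station outage | telemetry dropout) ≈ 0.371; P(ground-station outage | telemetry dropout, attitude-control fault) ≈ 0.159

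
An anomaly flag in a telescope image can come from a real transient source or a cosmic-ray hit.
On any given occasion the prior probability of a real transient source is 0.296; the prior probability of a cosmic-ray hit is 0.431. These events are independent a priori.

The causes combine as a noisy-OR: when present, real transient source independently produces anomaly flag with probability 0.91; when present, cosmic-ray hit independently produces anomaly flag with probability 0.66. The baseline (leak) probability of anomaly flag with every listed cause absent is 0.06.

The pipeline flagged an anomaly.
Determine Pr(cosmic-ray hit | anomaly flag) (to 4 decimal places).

Pr(cosmic-ray hit | anomaly flag) ≈ 0.6496

Under noisy-OR, P(anomaly flag | causes) = 1 − (1−0.06)·∏(1−qᵢ) over the active causes.
Sum P(anomaly flag|·) weighted by the priors over the 4 (real transient source, cosmic-ray hit) configurations:
  P(anomaly flag) = 0.06×0.704×0.569 + 0.6804×0.704×0.431 + 0.9154×0.296×0.569 + 0.971236×0.296×0.431
        = 0.024035 + 0.206450 + 0.154175 + 0.123906 = 0.508566
The terms with cosmic-ray hit present sum to 0.330356, so
  P(cosmic-ray hit | anomaly flag) = 0.330356 / 0.508566 ≈ 0.6496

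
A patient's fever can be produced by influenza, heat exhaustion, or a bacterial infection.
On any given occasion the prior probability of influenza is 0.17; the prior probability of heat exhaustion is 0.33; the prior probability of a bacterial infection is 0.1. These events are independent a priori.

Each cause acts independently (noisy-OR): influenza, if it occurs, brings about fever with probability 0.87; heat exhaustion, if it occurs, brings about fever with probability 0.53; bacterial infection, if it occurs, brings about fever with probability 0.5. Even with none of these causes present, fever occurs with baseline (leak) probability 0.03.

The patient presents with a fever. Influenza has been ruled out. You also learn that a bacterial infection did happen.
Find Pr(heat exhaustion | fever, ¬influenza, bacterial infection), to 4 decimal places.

Under noisy-OR, P(fever | causes) = 1 − (1−0.03)·∏(1−qᵢ) over the active causes.
Enumerate both values of heat exhaustion and weight by the priors:
  P(fever | ¬influenza, bacterial infection) = 0.515×0.67 + 0.77205×0.33
        = 0.345050 + 0.254777 = 0.599827
Configurations with heat exhaustion contribute 0.254777, so
  P(heat exhaustion | fever, ¬influenza, bacterial infection) = 0.254777 / 0.599827 ≈ 0.4248

Pr(heat exhaustion | fever, ¬influenza, bacterial infection) ≈ 0.4248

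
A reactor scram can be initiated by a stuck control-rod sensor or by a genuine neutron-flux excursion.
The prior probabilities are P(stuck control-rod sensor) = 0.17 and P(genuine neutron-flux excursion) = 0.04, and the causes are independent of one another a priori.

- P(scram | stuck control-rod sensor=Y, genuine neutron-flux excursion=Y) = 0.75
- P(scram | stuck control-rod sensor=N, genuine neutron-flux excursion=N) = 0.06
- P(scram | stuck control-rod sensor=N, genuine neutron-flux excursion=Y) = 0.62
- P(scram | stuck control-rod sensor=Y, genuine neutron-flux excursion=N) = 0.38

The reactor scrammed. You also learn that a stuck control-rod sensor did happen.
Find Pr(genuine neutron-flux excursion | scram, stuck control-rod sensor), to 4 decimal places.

P(scram | stuck control-rod sensor) = 0.38·0.96 + 0.75·0.04 = 0.364800 + 0.030000 = 0.394800
Restricting to configurations with genuine neutron-flux excursion present: 0.75·0.04 = 0.030000.
Hence the posterior is 0.030000/0.394800 ≈ 0.0760.

Pr(genuine neutron-flux excursion | scram, stuck control-rod sensor) ≈ 0.0760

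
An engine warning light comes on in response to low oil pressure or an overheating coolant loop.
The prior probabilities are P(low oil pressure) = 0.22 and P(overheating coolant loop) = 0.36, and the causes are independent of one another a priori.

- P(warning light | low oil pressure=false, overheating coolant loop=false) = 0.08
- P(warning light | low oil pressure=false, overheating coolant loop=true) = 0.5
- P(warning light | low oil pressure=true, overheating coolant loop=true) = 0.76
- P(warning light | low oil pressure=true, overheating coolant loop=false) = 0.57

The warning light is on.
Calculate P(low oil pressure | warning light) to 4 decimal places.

Weight on low oil pressure=true, given the evidence: 0.080256 + 0.060192 = 0.140448
The normalizing constant is 0.08·0.78·0.64 + 0.5·0.78·0.36 + 0.57·0.22·0.64 + 0.76·0.22·0.36 = 0.320784
Posterior = 0.140448 / 0.320784 ≈ 0.4378

P(low oil pressure | warning light) ≈ 0.4378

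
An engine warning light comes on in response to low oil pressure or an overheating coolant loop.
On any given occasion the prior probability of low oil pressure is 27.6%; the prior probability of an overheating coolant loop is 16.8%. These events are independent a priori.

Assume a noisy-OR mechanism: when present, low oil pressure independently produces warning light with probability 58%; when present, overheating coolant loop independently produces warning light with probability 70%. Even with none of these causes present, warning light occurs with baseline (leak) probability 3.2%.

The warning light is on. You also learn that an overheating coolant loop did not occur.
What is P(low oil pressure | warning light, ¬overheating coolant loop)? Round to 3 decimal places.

Under noisy-OR, P(warning light | causes) = 1 − (1−0.032)·∏(1−qᵢ) over the active causes.
By total probability over both values of low oil pressure:
  P(warning light | ¬overheating coolant loop) = 0.032×0.724 + 0.59344×0.276
        = 0.023168 + 0.163789 = 0.186957
Configurations with low oil pressure contribute 0.163789, so
  P(low oil pressure | warning light, ¬overheating coolant loop) = 0.163789 / 0.186957 ≈ 0.876

P(low oil pressure | warning light, ¬overheating coolant loop) ≈ 0.876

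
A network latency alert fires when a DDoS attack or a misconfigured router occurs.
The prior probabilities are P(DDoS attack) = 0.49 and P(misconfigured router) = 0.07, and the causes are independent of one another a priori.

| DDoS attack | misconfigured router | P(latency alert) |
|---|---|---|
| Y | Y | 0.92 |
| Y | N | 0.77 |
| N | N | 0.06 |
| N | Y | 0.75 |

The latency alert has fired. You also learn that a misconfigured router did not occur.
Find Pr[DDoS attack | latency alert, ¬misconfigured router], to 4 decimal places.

Sum P(latency alert|·) weighted by the priors over both values of DDoS attack:
  P(latency alert | ¬misconfigured router) = 0.06×0.51 + 0.77×0.49
        = 0.030600 + 0.377300 = 0.407900
Keeping only the DDoS attack-present terms gives 0.377300, so
  P(DDoS attack | latency alert, ¬misconfigured router) = 0.377300 / 0.407900 ≈ 0.9250

Pr[DDoS attack | latency alert, ¬misconfigured router] ≈ 0.9250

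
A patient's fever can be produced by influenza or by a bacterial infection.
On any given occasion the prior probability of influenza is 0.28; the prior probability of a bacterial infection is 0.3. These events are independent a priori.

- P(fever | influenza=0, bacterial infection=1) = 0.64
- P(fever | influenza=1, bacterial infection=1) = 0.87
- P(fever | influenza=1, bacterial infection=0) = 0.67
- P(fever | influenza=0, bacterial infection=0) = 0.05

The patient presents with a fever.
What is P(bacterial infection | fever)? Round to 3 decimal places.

P(bacterial infection | fever) ≈ 0.574

For the numerator, keep only bacterial infection=true terms: 0.138240 + 0.073080 = 0.211320
Denominator P(fever): 0.05×0.72×0.7 + 0.64×0.72×0.3 + 0.67×0.28×0.7 + 0.87×0.28×0.3 = 0.367840
Posterior = 0.211320 / 0.367840 ≈ 0.574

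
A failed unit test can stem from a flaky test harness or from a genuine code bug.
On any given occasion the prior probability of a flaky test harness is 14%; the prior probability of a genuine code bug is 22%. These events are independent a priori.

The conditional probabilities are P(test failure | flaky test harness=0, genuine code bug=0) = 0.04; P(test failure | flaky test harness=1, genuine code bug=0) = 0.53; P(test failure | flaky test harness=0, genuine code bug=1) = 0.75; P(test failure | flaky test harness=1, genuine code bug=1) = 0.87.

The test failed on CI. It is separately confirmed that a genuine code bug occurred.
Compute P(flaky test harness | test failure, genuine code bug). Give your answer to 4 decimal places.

For the numerator, keep only flaky test harness=true terms: 0.87·0.14 = 0.121800
Denominator P(test failure | genuine code bug): 0.75·0.86 + 0.87·0.14 = 0.766800
Posterior = 0.121800 / 0.766800 ≈ 0.1588

P(flaky test harness | test failure, genuine code bug) ≈ 0.1588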